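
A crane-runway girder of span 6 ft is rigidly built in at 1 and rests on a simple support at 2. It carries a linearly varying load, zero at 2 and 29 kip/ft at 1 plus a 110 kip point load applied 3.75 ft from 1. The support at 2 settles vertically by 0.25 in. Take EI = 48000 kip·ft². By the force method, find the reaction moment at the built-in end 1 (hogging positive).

Choose R_2 as the redundant. The primary structure is the cantilever fixed at 1.
Free-end deflection of the primary structure under the applied loading (downward +):
  triangular load, peak 29 at the fixed end: w₀L⁴/(30EI) = 1253/EI
  point load 110 at a = 3.75: Pa²(3L − a)/(6EI) = 3674/EI
  δ_0 = 4927/EI
Tip deflection under a unit load at 2: L³/(3EI) = 72/EI.
With EI = 48000 kip·ft²: δ_0 = 0.10264 ft and δ_{22} = 0.0015 ft/kip.
Compatibility — the beam at 2 must follow the support down by 0.02083 ft: δ_0 − R_2·δ_{22} = 0.02083, so R_2 = (0.10264 − 0.02083)/0.0015 = 54.54 kip.
Moment equilibrium about 1: M_1 = Σ(load moments about 1) − R_2·L = 586.5 − 54.54×6 = 259.3 kip·ft.

M_1 = 259.3 kip·ft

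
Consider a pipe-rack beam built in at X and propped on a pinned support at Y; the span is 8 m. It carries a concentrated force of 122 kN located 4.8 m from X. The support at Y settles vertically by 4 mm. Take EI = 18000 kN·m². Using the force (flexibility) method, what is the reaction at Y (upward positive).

R_Y = 52.28 kN

Release the roller at Y. Primary structure: cantilever fixed at X.
Primary-structure tip deflection at Y by superposition:
  point load 122 at a = 4.8: Pa²(3L − a)/(6EI) = 8995/EI
Tip deflection under a unit load at Y: L³/(3EI) = 170.7/EI.
With EI = 18000 kN·m²: δ_0 = 0.49971 m and δ_{YY} = 0.009481 m/kN.
Compatibility — the beam at Y must follow the support down by 0.004 m: δ_0 − R_Y·δ_{YY} = 0.004, so R_Y = (0.49971 − 0.004)/0.009481 = 52.28 kN.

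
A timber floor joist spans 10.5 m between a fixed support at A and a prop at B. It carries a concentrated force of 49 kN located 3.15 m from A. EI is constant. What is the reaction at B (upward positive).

Release the roller at B. Primary structure: cantilever fixed at A.
Downward deflection at the released point B due to the loads:
  point load 49 at a = 3.15: Pa²(3L − a)/(6EI) = 2297/EI
Flexibility coefficient — unit upward force at B: δ_{BB} = L³/(3EI) = 385.9/EI.
Compatibility at B: δ_0 − R_B·δ_{BB} = 0, so R_B = 2297/385.9 = 5.954 kN.

R_B = 5.954 kN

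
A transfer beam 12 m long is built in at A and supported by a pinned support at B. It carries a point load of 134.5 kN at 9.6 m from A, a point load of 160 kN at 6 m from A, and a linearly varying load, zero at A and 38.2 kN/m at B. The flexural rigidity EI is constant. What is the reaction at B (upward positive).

Choose R_B as the redundant. The primary structure is the cantilever fixed at A.
Downward deflection at the released point B due to the loads:
  point load 134.5 at a = 9.6: Pa²(3L − a)/(6EI) = 54540/EI
  point load 160 at a = 6: Pa²(3L − a)/(6EI) = 28800/EI
  triangular load, peak 38.2 at the free end: 11w₀L⁴/(120EI) = 72611/EI
  δ_0 = 155951/EI
Flexibility coefficient — unit upward force at B: δ_{BB} = L³/(3EI) = 576/EI.
The prop prevents deflection at B: R_B = δ_0/δ_{BB} = 155951/576 = 270.7 kN.

R_B = 270.7 kN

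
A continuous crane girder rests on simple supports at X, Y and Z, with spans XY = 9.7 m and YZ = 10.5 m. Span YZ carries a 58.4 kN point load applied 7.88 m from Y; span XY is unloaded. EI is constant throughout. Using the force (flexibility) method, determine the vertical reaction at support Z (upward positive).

R_Z = 40.28 kN

Release continuity at Y by inserting a hinge; the redundant is the internal moment M_Y. The primary structure is two simply-supported spans XY and YZ.
Rotations at Y on the released spans (each span's end-slope, ×1/EI):
  span YZ: point load 58.4 at a = 7.88: Pab(L + b)/(6LEI) = 251.1/EI
  relative rotation θ_0 = (0 + 251.1)/EI = 251.1/EI
A unit hogging moment at Y produces rotation L₁/(3EI) + L₂/(3EI) = 6.733/EI.
Compatibility: M_Y·(L₁+L₂)/(3EI) = θ_0, giving M_Y = 37.29 kN·m (hogging).
Span YZ, ΣM about Z: R_Y^{YZ}·10.5 = 153 + 37.29, so R_Y^{YZ} = 18.12 kN and R_Z = 58.4 − 18.12 = 40.28 kN.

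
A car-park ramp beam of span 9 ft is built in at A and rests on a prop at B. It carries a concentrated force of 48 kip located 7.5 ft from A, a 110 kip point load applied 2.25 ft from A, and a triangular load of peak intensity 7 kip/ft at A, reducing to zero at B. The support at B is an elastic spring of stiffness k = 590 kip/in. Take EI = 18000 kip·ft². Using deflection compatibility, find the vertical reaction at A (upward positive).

Choose R_B as the redundant. The primary structure is the cantilever fixed at A.
Free-end deflection of the primary structure under the applied loading (downward +):
  point load 48 at a = 7.5: Pa²(3L − a)/(6EI) = 8775/EI
  point load 110 at a = 2.25: Pa²(3L − a)/(6EI) = 2297/EI
  triangular load, peak 7 at the fixed end: w₀L⁴/(30EI) = 1531/EI
  δ_0 = 12603/EI
Flexibility coefficient — unit upward force at B: δ_{BB} = L³/(3EI) = 243/EI.
With EI = 18000 kip·ft²: δ_0 = 0.70017 ft and δ_{BB} = 0.0135 ft/kip.
Compatibility — the spring shortens by R_B/k under the reaction it provides: δ_0 − R_B·δ_{BB} = R_B/k. With 1/k = 1/(590×12) ft/kip = 0.000141 ft/kip, R_B = δ_0 / (δ_{BB} + 1/k) = 0.70017 / (0.0135 + 0.000141) = 51.33 kip.
Vertical equilibrium: R_A = ΣP − R_B = 189.5 − 51.33 = 138.2 kip.

R_A = 138.2 kip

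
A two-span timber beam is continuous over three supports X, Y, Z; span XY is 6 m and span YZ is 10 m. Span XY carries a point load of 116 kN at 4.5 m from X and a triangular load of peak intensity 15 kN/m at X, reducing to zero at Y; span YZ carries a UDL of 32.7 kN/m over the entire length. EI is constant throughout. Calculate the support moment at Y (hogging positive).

M_Y = 310.1 kN·m

Take M_Y as the redundant. Released structure: two simple spans XY and YZ with a hinge at Y.
End slopes at the hinge Y, treating each span as simply supported:
  span XY: point load 116 at a = 4.5: Pab(L + a)/(6LEI) = 228.4/EI
  span XY: triangular load, peak 15: 7w₀L³/(360EI) = 63/EI
  span YZ: UDL 32.7: wL³/(24EI) = 1362/EI
  relative rotation θ_0 = (291.4 + 1362)/EI = 1654/EI
A unit hogging moment at Y produces rotation L₁/(3EI) + L₂/(3EI) = 5.333/EI.
Compatibility: M_Y·(L₁+L₂)/(3EI) = θ_0, giving M_Y = 310.1 kN·m (hogging).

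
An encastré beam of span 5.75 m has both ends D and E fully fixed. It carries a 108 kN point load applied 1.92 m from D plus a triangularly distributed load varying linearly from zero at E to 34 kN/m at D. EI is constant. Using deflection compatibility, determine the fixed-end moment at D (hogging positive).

M_D = 148.2 kN·m

Take the two fixed-end moments M_D, M_E as redundants; the released structure is the simple span DE.
End rotations of the released simple span under the applied load (×1/EI):
  at D: point load 108 at a = 1.92: Pab(L + b)/(6LEI) = 220.5/EI
  at E: point load 108 at a = 1.92: Pab(L + a)/(6LEI) = 176.6/EI
  at D: triangular load, peak 34: w₀L³/(45EI) = 143.6/EI
  at E: triangular load, peak 34: 7w₀L³/(360EI) = 125.7/EI
  θ_D0 = 364.2/EI,  θ_E0 = 302.2/EI
Flexibility coefficients: a unit moment at one end gives L/(3EI) there and L/(6EI) at the far end, so f₁₁ = f₂₂ = 1.917/EI and f₁₂ = f₂₁ = 0.9583/EI.
Compatibility — zero rotation at each built-in end:
  1.917 M_D + 0.9583 M_E = 364.2
  0.9583 M_D + 1.917 M_E = 302.2
Solving the pair gives M_D = 148.2 kN·m and M_E = 83.59 kN·m (hogging).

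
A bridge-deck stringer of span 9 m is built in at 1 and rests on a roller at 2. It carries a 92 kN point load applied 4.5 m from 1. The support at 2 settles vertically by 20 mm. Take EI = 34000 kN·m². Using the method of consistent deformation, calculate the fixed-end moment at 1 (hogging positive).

M_1 = 180.4 kN·m

Choose R_2 as the redundant. The primary structure is the cantilever fixed at 1.
Deflection at 2 on the released cantilever, summing each load's contribution:
  point load 92 at a = 4.5: Pa²(3L − a)/(6EI) = 6986/EI
Flexibility coefficient — unit upward force at 2: δ_{22} = L³/(3EI) = 243/EI.
With EI = 34000 kN·m²: δ_0 = 0.20548 m and δ_{22} = 0.007147 m/kN.
Compatibility — the beam at 2 must follow the support down by 0.02 m: δ_0 − R_2·δ_{22} = 0.02, so R_2 = (0.20548 − 0.02)/0.007147 = 25.95 kN.
Moment equilibrium about 1: M_1 = Σ(load moments about 1) − R_2·L = 414 − 25.95×9 = 180.4 kN·m.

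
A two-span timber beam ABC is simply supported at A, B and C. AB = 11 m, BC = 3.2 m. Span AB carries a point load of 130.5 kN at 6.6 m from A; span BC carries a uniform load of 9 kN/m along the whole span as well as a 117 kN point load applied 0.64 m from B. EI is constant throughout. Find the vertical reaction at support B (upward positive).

Release continuity at B by inserting a hinge; the redundant is the internal moment M_B. The primary structure is two simply-supported spans AB and BC.
End slopes at the hinge B, treating each span as simply supported:
  span AB: point load 130.5 at a = 6.6: Pab(L + a)/(6LEI) = 1011/EI
  span BC: UDL 9: wL³/(24EI) = 12.29/EI
  span BC: point load 117 at a = 0.64: Pab(L + b)/(6LEI) = 57.51/EI
  relative rotation θ_0 = (1011 + 69.8)/EI = 1080/EI
A unit hogging moment at B produces rotation L₁/(3EI) + L₂/(3EI) = 4.733/EI.
Compatibility: M_B·(L₁+L₂)/(3EI) = θ_0, giving M_B = 228.3 kN·m (hogging).
Span AB, ΣM about A with M_B applied at B: R_B^{AB}·11 = 861.3 + 228.3, so R_B^{AB} = 99.05 kN and R_A = 130.5 − 99.05 = 31.45 kN.
Span BC, ΣM about C: R_B^{BC}·3.2 = 345.6 + 228.3, so R_B^{BC} = 179.3 kN and R_C = 145.8 − 179.3 = -33.53 kN.
R_B = 99.05 + 179.3 = 278.4 kN.

R_B = 278.4 kN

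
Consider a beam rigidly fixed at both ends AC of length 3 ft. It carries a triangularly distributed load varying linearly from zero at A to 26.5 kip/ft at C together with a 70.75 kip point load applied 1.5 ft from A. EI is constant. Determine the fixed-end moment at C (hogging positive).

Take the two fixed-end moments M_A, M_C as redundants; the released structure is the simple span AC.
End rotations of the released simple span under the applied load (×1/EI):
  at A: triangular load, peak 26.5: 7w₀L³/(360EI) = 13.91/EI
  at C: triangular load, peak 26.5: w₀L³/(45EI) = 15.9/EI
  at A: point load 70.75 at a = 1.5: Pab(L + b)/(6LEI) = 39.8/EI
  at C: point load 70.75 at a = 1.5: Pab(L + a)/(6LEI) = 39.8/EI
  θ_A0 = 53.71/EI,  θ_C0 = 55.7/EI
Flexibility coefficients: a unit moment at one end gives L/(3EI) there and L/(6EI) at the far end, so f₁₁ = f₂₂ = 1/EI and f₁₂ = f₂₁ = 0.5/EI.
Compatibility — zero rotation at each built-in end:
  1 M_A + 0.5 M_C = 53.71
  0.5 M_A + 1 M_C = 55.7
Solving the pair gives M_A = 34.48 kip·ft and M_C = 38.46 kip·ft (hogging).

M_C = 38.46 kip·ft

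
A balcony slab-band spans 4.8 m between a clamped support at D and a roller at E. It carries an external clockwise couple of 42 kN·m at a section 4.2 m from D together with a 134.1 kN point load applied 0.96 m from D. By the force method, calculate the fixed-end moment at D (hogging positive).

M_D = 72.67 kN·m

Choose R_E as the redundant. The primary structure is the cantilever fixed at D.
Deflection at E on the released cantilever, summing each load's contribution:
  clockwise couple 42 at a = 4.2: M₀a(2L − a)/(2EI) = 476.3/EI
  point load 134.1 at a = 0.96: Pa²(3L − a)/(6EI) = 276.8/EI
  δ_0 = 753.1/EI
Flexibility coefficient — unit upward force at E: δ_{EE} = L³/(3EI) = 36.86/EI.
The prop prevents deflection at E: R_E = δ_0/δ_{EE} = 753.1/36.86 = 20.43 kN.
Moment equilibrium about D: M_D = Σ(load moments about D) − R_E·L = 170.7 − 20.43×4.8 = 72.67 kN·m.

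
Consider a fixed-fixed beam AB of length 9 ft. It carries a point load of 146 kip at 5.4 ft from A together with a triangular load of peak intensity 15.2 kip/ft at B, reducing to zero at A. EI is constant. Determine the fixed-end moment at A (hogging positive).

M_A = 167.2 kip·ft

Release both end moments; the primary structure is a simply-supported span AB with redundants M_A and M_B.
On the primary (simply-supported) span, the end slopes from the loading are:
  at A: point load 146 at a = 5.4: Pab(L + b)/(6LEI) = 662.3/EI
  at B: point load 146 at a = 5.4: Pab(L + a)/(6LEI) = 756.9/EI
  at A: triangular load, peak 15.2: 7w₀L³/(360EI) = 215.5/EI
  at B: triangular load, peak 15.2: w₀L³/(45EI) = 246.2/EI
  θ_A0 = 877.7/EI,  θ_B0 = 1003/EI
Flexibility coefficients: a unit moment at one end gives L/(3EI) there and L/(6EI) at the far end, so f₁₁ = f₂₂ = 3/EI and f₁₂ = f₂₁ = 1.5/EI.
Compatibility — zero rotation at each built-in end:
  3 M_A + 1.5 M_B = 877.7
  1.5 M_A + 3 M_B = 1003
Solving the pair gives M_A = 167.2 kip·ft and M_B = 250.8 kip·ft (hogging).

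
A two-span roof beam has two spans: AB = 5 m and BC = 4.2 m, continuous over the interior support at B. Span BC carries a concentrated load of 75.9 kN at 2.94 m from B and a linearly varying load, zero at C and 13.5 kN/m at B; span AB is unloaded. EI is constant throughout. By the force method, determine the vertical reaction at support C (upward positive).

Release continuity at B by inserting a hinge; the redundant is the internal moment M_B. The primary structure is two simply-supported spans AB and BC.
End slopes at the hinge B, treating each span as simply supported:
  span BC: point load 75.9 at a = 2.94: Pab(L + b)/(6LEI) = 60.92/EI
  span BC: triangular load, peak 13.5: w₀L³/(45EI) = 22.23/EI
  relative rotation θ_0 = (0 + 83.15)/EI = 83.15/EI
A unit hogging moment at B produces rotation L₁/(3EI) + L₂/(3EI) = 3.067/EI.
Compatibility: M_B·(L₁+L₂)/(3EI) = θ_0, giving M_B = 27.11 kN·m (hogging).
Span BC, ΣM about C: R_B^{BC}·4.2 = 175 + 27.11, so R_B^{BC} = 48.13 kN and R_C = 104.2 − 48.13 = 56.12 kN.

R_C = 56.12 kN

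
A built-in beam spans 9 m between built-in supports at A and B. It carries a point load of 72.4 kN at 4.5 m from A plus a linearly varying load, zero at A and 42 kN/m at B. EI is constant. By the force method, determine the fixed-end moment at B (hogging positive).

Release both end moments; the primary structure is a simply-supported span AB with redundants M_A and M_B.
End rotations of the released simple span under the applied load (×1/EI):
  at A: point load 72.4 at a = 4.5: Pab(L + b)/(6LEI) = 366.5/EI
  at B: point load 72.4 at a = 4.5: Pab(L + a)/(6LEI) = 366.5/EI
  at A: triangular load, peak 42: 7w₀L³/(360EI) = 595.4/EI
  at B: triangular load, peak 42: w₀L³/(45EI) = 680.4/EI
  θ_A0 = 961.9/EI,  θ_B0 = 1047/EI
Flexibility coefficients: a unit moment at one end gives L/(3EI) there and L/(6EI) at the far end, so f₁₁ = f₂₂ = 3/EI and f₁₂ = f₂₁ = 1.5/EI.
Compatibility — zero rotation at each built-in end:
  3 M_A + 1.5 M_B = 961.9
  1.5 M_A + 3 M_B = 1047
Solving the pair gives M_A = 194.8 kN·m and M_B = 251.6 kN·m (hogging).

M_B = 251.6 kN·m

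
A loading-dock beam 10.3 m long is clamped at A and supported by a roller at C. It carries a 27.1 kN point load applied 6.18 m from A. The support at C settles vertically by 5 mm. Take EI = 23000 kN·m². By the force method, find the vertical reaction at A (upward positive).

Remove the prop at C; the released (primary) structure is a cantilever built in at A.
Primary-structure tip deflection at C by superposition:
  point load 27.1 at a = 6.18: Pa²(3L − a)/(6EI) = 4264/EI
Flexibility coefficient — unit upward force at C: δ_{CC} = L³/(3EI) = 364.2/EI.
With EI = 23000 kN·m²: δ_0 = 0.1854 m and δ_{CC} = 0.015837 m/kN.
Compatibility — the beam at C must follow the support down by 0.005 m: δ_0 − R_C·δ_{CC} = 0.005, so R_C = (0.1854 − 0.005)/0.015837 = 11.39 kN.
Vertical equilibrium: R_A = ΣP − R_C = 27.1 − 11.39 = 15.71 kN.

R_A = 15.71 kN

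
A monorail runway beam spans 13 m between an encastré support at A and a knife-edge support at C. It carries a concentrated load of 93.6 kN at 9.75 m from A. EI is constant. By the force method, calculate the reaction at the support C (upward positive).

R_C = 59.23 kN

Remove the prop at C; the released (primary) structure is a cantilever built in at A.
Deflection at C on the released cantilever, summing each load's contribution:
  point load 93.6 at a = 9.75: Pa²(3L − a)/(6EI) = 43377/EI
Tip deflection under a unit load at C: L³/(3EI) = 732.3/EI.
Compatibility at C: δ_0 − R_C·δ_{CC} = 0, so R_C = 43377/732.3 = 59.23 kN.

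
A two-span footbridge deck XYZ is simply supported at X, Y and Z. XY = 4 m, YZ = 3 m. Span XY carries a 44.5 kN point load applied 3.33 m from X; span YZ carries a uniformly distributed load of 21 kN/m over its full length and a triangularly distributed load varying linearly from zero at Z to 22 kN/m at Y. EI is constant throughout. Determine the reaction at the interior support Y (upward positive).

R_Y = 107.3 kN

Release continuity at Y by inserting a hinge; the redundant is the internal moment M_Y. The primary structure is two simply-supported spans XY and YZ.
Discontinuity in slope at Y on the released structure — sum the simple-span end rotations:
  span XY: point load 44.5 at a = 3.33: Pab(L + a)/(6LEI) = 30.32/EI
  span YZ: UDL 21: wL³/(24EI) = 23.62/EI
  span YZ: triangular load, peak 22: w₀L³/(45EI) = 13.2/EI
  relative rotation θ_0 = (30.32 + 36.83)/EI = 67.15/EI
A unit hogging moment at Y produces rotation L₁/(3EI) + L₂/(3EI) = 2.333/EI.
Compatibility: M_Y·(L₁+L₂)/(3EI) = θ_0, giving M_Y = 28.78 kN·m (hogging).
Span XY, ΣM about X with M_Y applied at Y: R_Y^{XY}·4 = 148.2 + 28.78, so R_Y^{XY} = 44.24 kN and R_X = 44.5 − 44.24 = 0.2593 kN.
Span YZ, ΣM about Z: R_Y^{YZ}·3 = 160.5 + 28.78, so R_Y^{YZ} = 63.09 kN and R_Z = 96 − 63.09 = 32.91 kN.
R_Y = 44.24 + 63.09 = 107.3 kN.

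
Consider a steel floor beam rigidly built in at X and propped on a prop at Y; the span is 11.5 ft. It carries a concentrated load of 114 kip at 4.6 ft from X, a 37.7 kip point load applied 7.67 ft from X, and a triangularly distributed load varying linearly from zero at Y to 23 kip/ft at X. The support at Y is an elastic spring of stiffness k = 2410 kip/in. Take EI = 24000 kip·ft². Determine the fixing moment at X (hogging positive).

Remove the prop at Y; the released (primary) structure is a cantilever built in at X.
Free-end deflection of the primary structure under the applied loading (downward +):
  point load 114 at a = 4.6: Pa²(3L − a)/(6EI) = 12021/EI
  point load 37.7 at a = 7.67: Pa²(3L − a)/(6EI) = 9917/EI
  triangular load, peak 23 at the fixed end: w₀L⁴/(30EI) = 13409/EI
  δ_0 = 35348/EI
Flexibility coefficient — unit upward force at Y: δ_{YY} = L³/(3EI) = 507/EI.
With EI = 24000 kip·ft²: δ_0 = 1.4728 ft and δ_{YY} = 0.021123 ft/kip.
Compatibility — the spring shortens by R_Y/k under the reaction it provides: δ_0 − R_Y·δ_{YY} = R_Y/k. With 1/k = 1/(2410×12) ft/kip = 0.000035 ft/kip, R_Y = δ_0 / (δ_{YY} + 1/k) = 1.4728 / (0.021123 + 0.000035) = 69.61 kip.
Moment equilibrium about X: M_X = Σ(load moments about X) − R_Y·L = 1321 − 69.61×11.5 = 520 kip·ft.

M_X = 520 kip·ft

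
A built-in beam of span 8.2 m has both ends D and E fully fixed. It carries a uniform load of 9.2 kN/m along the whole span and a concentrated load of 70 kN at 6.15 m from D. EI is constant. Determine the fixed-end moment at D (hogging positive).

M_D = 78.46 kN·m

Take the two fixed-end moments M_D, M_E as redundants; the released structure is the simple span DE.
End rotations of the released simple span under the applied load (×1/EI):
  at D: UDL 9.2: wL³/(24EI) = 211.4/EI
  at E: UDL 9.2: wL³/(24EI) = 211.4/EI
  at D: point load 70 at a = 6.15: Pab(L + b)/(6LEI) = 183.9/EI
  at E: point load 70 at a = 6.15: Pab(L + a)/(6LEI) = 257.4/EI
  θ_D0 = 395.2/EI,  θ_E0 = 468.8/EI
Flexibility coefficients: a unit moment at one end gives L/(3EI) there and L/(6EI) at the far end, so f₁₁ = f₂₂ = 2.733/EI and f₁₂ = f₂₁ = 1.367/EI.
Compatibility — zero rotation at each built-in end:
  2.733 M_D + 1.367 M_E = 395.2
  1.367 M_D + 2.733 M_E = 468.8
Solving the pair gives M_D = 78.46 kN·m and M_E = 132.3 kN·m (hogging).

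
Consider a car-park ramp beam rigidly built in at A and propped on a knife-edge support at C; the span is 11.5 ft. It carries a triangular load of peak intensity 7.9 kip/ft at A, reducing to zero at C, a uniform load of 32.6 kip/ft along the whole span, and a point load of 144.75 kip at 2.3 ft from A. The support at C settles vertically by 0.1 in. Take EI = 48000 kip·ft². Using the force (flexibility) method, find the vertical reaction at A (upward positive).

R_A = 408.1 kip

Choose R_C as the redundant. The primary structure is the cantilever fixed at A.
Downward deflection at the released point C due to the loads:
  triangular load, peak 7.9 at the fixed end: w₀L⁴/(30EI) = 4606/EI
  UDL 32.6: wL⁴/(8EI) = 71272/EI
  point load 144.75 at a = 2.3: Pa²(3L − a)/(6EI) = 4109/EI
  δ_0 = 79987/EI
Tip deflection under a unit load at C: L³/(3EI) = 507/EI.
With EI = 48000 kip·ft²: δ_0 = 1.6664 ft and δ_{CC} = 0.010562 ft/kip.
Compatibility — the beam at C must follow the support down by 0.008333 ft: δ_0 − R_C·δ_{CC} = 0.008333, so R_C = (1.6664 − 0.008333)/0.010562 = 157 kip.
Vertical equilibrium: R_A = ΣP − R_C = 565.1 − 157 = 408.1 kip.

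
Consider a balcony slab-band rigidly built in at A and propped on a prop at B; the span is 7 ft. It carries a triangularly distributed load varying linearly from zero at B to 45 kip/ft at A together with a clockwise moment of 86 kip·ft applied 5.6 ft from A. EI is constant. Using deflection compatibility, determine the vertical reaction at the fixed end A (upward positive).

Take the reaction at B as the redundant and release it; the primary structure is a cantilever fixed at A.
Deflection at B on the released cantilever, summing each load's contribution:
  triangular load, peak 45 at the fixed end: w₀L⁴/(30EI) = 3602/EI
  clockwise couple 86 at a = 5.6: M₀a(2L − a)/(2EI) = 2023/EI
  δ_0 = 5624/EI
Flexibility coefficient — unit upward force at B: δ_{BB} = L³/(3EI) = 114.3/EI.
Compatibility at B: δ_0 − R_B·δ_{BB} = 0, so R_B = 5624/114.3 = 49.19 kip.
Vertical equilibrium: R_A = ΣP − R_B = 157.5 − 49.19 = 108.3 kip.

R_A = 108.3 kip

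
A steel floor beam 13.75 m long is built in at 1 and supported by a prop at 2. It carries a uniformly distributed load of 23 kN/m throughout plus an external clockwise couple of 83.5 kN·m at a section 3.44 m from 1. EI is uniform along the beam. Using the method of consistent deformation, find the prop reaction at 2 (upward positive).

Take the reaction at 2 as the redundant and release it; the primary structure is a cantilever fixed at 1.
Primary-structure tip deflection at 2 by superposition:
  UDL 23: wL⁴/(8EI) = 102766/EI
  clockwise couple 83.5 at a = 3.44: M₀a(2L − a)/(2EI) = 3455/EI
  δ_0 = 106221/EI
Tip deflection under a unit load at 2: L³/(3EI) = 866.5/EI.
Compatibility at 2: δ_0 − R_2·δ_{22} = 0, so R_2 = 106221/866.5 = 122.6 kN.

R_2 = 122.6 kN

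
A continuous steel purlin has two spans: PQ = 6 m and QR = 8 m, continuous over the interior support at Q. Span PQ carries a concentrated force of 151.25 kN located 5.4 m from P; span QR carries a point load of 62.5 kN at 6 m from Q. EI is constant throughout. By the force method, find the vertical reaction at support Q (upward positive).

Insert a hinge at Q; M_Q is the redundant, and each span becomes simply supported.
Discontinuity in slope at Q on the released structure — sum the simple-span end rotations:
  span PQ: point load 151.25 at a = 5.4: Pab(L + a)/(6LEI) = 155.2/EI
  span QR: point load 62.5 at a = 6: Pab(L + b)/(6LEI) = 156.2/EI
  relative rotation θ_0 = (155.2 + 156.2)/EI = 311.4/EI
A unit hogging moment at Q produces rotation L₁/(3EI) + L₂/(3EI) = 4.667/EI.
Compatibility: M_Q·(L₁+L₂)/(3EI) = θ_0, giving M_Q = 66.74 kN·m (hogging).
Span PQ, ΣM about P with M_Q applied at Q: R_Q^{PQ}·6 = 816.8 + 66.74, so R_Q^{PQ} = 147.2 kN and R_P = 151.2 − 147.2 = 4.002 kN.
Span QR, ΣM about R: R_Q^{QR}·8 = 125 + 66.74, so R_Q^{QR} = 23.97 kN and R_R = 62.5 − 23.97 = 38.53 kN.
R_Q = 147.2 + 23.97 = 171.2 kN.

R_Q = 171.2 kN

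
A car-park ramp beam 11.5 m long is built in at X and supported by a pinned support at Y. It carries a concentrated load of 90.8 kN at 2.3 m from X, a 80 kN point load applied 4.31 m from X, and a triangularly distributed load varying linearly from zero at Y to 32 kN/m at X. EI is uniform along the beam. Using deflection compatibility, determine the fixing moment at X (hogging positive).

M_X = 607.7 kN·m

Take the reaction at Y as the redundant and release it; the primary structure is a cantilever fixed at X.
Primary-structure tip deflection at Y by superposition:
  point load 90.8 at a = 2.3: Pa²(3L − a)/(6EI) = 2578/EI
  point load 80 at a = 4.31: Pa²(3L − a)/(6EI) = 7477/EI
  triangular load, peak 32 at the fixed end: w₀L⁴/(30EI) = 18656/EI
  δ_0 = 28711/EI
Flexibility coefficient — unit upward force at Y: δ_{YY} = L³/(3EI) = 507/EI.
Compatibility at Y: δ_0 − R_Y·δ_{YY} = 0, so R_Y = 28711/507 = 56.63 kN.
Moment equilibrium about X: M_X = Σ(load moments about X) − R_Y·L = 1259 − 56.63×11.5 = 607.7 kN·m.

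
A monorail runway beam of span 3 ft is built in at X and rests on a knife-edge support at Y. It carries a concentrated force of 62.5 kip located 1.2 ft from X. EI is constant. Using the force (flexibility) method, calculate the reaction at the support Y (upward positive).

Remove the prop at Y; the released (primary) structure is a cantilever built in at X.
Deflection at Y on the released cantilever, summing each load's contribution:
  point load 62.5 at a = 1.2: Pa²(3L − a)/(6EI) = 117/EI
Flexibility coefficient — unit upward force at Y: δ_{YY} = L³/(3EI) = 9/EI.
Compatibility at Y: δ_0 − R_Y·δ_{YY} = 0, so R_Y = 117/9 = 13 kip.

R_Y = 13 kip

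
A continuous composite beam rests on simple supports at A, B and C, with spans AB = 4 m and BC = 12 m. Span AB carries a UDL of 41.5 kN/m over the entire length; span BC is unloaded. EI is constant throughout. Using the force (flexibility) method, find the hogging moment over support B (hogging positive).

Insert a hinge at B; M_B is the redundant, and each span becomes simply supported.
End slopes at the hinge B, treating each span as simply supported:
  span AB: UDL 41.5: wL³/(24EI) = 110.7/EI
  relative rotation θ_0 = (110.7 + 0)/EI = 110.7/EI
A unit hogging moment at B produces rotation L₁/(3EI) + L₂/(3EI) = 5.333/EI.
Compatibility: M_B·(L₁+L₂)/(3EI) = θ_0, giving M_B = 20.75 kN·m (hogging).

M_B = 20.75 kN·m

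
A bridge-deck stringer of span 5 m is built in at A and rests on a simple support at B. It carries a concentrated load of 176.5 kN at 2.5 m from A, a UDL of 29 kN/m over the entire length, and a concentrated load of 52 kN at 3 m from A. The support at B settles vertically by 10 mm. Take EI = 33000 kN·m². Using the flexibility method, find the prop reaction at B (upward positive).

R_B = 124.1 kN

Remove the prop at B; the released (primary) structure is a cantilever built in at A.
Downward deflection at the released point B due to the loads:
  point load 176.5 at a = 2.5: Pa²(3L − a)/(6EI) = 2298/EI
  UDL 29: wL⁴/(8EI) = 2266/EI
  point load 52 at a = 3: Pa²(3L − a)/(6EI) = 936/EI
  δ_0 = 5500/EI
Flexibility coefficient — unit upward force at B: δ_{BB} = L³/(3EI) = 41.67/EI.
With EI = 33000 kN·m²: δ_0 = 0.16666 m and δ_{BB} = 0.001263 m/kN.
Compatibility — the beam at B must follow the support down by 0.01 m: δ_0 − R_B·δ_{BB} = 0.01, so R_B = (0.16666 − 0.01)/0.001263 = 124.1 kN.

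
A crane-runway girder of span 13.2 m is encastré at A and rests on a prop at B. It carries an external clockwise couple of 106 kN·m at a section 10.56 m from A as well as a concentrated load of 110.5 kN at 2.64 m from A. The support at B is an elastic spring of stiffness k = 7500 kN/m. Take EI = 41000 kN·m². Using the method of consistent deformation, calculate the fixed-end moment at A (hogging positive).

M_A = 165.1 kN·m

Remove the prop at B; the released (primary) structure is a cantilever built in at A.
Deflection at B on the released cantilever, summing each load's contribution:
  clockwise couple 106 at a = 10.56: M₀a(2L − a)/(2EI) = 8865/EI
  point load 110.5 at a = 2.64: Pa²(3L − a)/(6EI) = 4744/EI
  δ_0 = 13609/EI
Tip deflection under a unit load at B: L³/(3EI) = 766.7/EI.
With EI = 41000 kN·m²: δ_0 = 0.33194 m and δ_{BB} = 0.018699 m/kN.
Compatibility — the spring shortens by R_B/k under the reaction it provides: δ_0 − R_B·δ_{BB} = R_B/k. With 1/k = 0.000133 m/kN, R_B = δ_0 / (δ_{BB} + 1/k) = 0.33194 / (0.018699 + 0.000133) = 17.63 kN.
Moment equilibrium about A: M_A = Σ(load moments about A) − R_B·L = 397.7 − 17.63×13.2 = 165.1 kN·m.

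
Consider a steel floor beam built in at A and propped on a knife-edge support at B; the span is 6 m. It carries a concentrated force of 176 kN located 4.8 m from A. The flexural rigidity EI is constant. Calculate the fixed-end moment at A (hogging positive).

Release the roller at B. Primary structure: cantilever fixed at A.
Downward deflection at the released point B due to the loads:
  point load 176 at a = 4.8: Pa²(3L − a)/(6EI) = 8921/EI
Tip deflection under a unit load at B: L³/(3EI) = 72/EI.
The prop prevents deflection at B: R_B = δ_0/δ_{BB} = 8921/72 = 123.9 kN.
Moment equilibrium about A: M_A = Σ(load moments about A) − R_B·L = 844.8 − 123.9×6 = 101.4 kN·m.

M_A = 101.4 kN·m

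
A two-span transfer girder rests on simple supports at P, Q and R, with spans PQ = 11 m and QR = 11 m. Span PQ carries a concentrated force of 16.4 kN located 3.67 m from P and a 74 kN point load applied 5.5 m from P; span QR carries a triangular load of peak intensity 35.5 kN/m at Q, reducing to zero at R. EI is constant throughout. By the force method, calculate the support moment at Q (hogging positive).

Release continuity at Q by inserting a hinge; the redundant is the internal moment M_Q. The primary structure is two simply-supported spans PQ and QR.
End slopes at the hinge Q, treating each span as simply supported:
  span PQ: point load 16.4 at a = 3.67: Pab(L + a)/(6LEI) = 98.06/EI
  span PQ: point load 74 at a = 5.5: Pab(L + a)/(6LEI) = 559.6/EI
  span QR: triangular load, peak 35.5: w₀L³/(45EI) = 1050/EI
  relative rotation θ_0 = (657.7 + 1050)/EI = 1708/EI
A unit hogging moment at Q produces rotation L₁/(3EI) + L₂/(3EI) = 7.333/EI.
Compatibility: M_Q·(L₁+L₂)/(3EI) = θ_0, giving M_Q = 232.9 kN·m (hogging).

M_Q = 232.9 kN·m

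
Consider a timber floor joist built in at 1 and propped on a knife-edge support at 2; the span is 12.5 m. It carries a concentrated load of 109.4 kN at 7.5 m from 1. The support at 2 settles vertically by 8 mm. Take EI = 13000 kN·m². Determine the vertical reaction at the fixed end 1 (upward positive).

R_1 = 62.3 kN

Release the roller at 2. Primary structure: cantilever fixed at 1.
Primary-structure tip deflection at 2 by superposition:
  point load 109.4 at a = 7.5: Pa²(3L − a)/(6EI) = 30769/EI
Flexibility coefficient — unit upward force at 2: δ_{22} = L³/(3EI) = 651/EI.
With EI = 13000 kN·m²: δ_0 = 2.3668 m and δ_{22} = 0.05008 m/kN.
Compatibility — the beam at 2 must follow the support down by 0.008 m: δ_0 − R_2·δ_{22} = 0.008, so R_2 = (2.3668 − 0.008)/0.05008 = 47.1 kN.
Vertical equilibrium: R_1 = ΣP − R_2 = 109.4 − 47.1 = 62.3 kN.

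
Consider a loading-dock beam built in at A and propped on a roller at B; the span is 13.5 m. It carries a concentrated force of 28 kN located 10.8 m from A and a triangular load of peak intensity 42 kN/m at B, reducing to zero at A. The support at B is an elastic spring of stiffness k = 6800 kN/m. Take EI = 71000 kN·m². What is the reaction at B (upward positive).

R_B = 173.4 kN

Take the reaction at B as the redundant and release it; the primary structure is a cantilever fixed at A.
Deflection at B on the released cantilever, summing each load's contribution:
  point load 28 at a = 10.8: Pa²(3L − a)/(6EI) = 16166/EI
  triangular load, peak 42 at the free end: 11w₀L⁴/(120EI) = 127878/EI
  δ_0 = 144044/EI
Flexibility coefficient — unit upward force at B: δ_{BB} = L³/(3EI) = 820.1/EI.
With EI = 71000 kN·m²: δ_0 = 2.0288 m and δ_{BB} = 0.011551 m/kN.
Compatibility — the spring shortens by R_B/k under the reaction it provides: δ_0 − R_B·δ_{BB} = R_B/k. With 1/k = 0.000147 m/kN, R_B = δ_0 / (δ_{BB} + 1/k) = 2.0288 / (0.011551 + 0.000147) = 173.4 kN.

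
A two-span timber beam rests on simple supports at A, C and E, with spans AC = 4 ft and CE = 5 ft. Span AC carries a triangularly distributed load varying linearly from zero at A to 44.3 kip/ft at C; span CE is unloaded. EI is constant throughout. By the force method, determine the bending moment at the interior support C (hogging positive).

M_C = 21 kip·ft

Insert a hinge at C; M_C is the redundant, and each span becomes simply supported.
End slopes at the hinge C, treating each span as simply supported:
  span AC: triangular load, peak 44.3: w₀L³/(45EI) = 63/EI
  relative rotation θ_0 = (63 + 0)/EI = 63/EI
A unit hogging moment at C produces rotation L₁/(3EI) + L₂/(3EI) = 3/EI.
Compatibility: M_C·(L₁+L₂)/(3EI) = θ_0, giving M_C = 21 kip·ft (hogging).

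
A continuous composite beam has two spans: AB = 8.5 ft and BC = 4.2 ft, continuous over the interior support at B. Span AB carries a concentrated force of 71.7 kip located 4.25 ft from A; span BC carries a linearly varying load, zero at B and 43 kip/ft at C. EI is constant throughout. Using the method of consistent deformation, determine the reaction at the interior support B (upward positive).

Release continuity at B by inserting a hinge; the redundant is the internal moment M_B. The primary structure is two simply-supported spans AB and BC.
End slopes at the hinge B, treating each span as simply supported:
  span AB: point load 71.7 at a = 4.25: Pab(L + a)/(6LEI) = 323.8/EI
  span BC: triangular load, peak 43: 7w₀L³/(360EI) = 61.95/EI
  relative rotation θ_0 = (323.8 + 61.95)/EI = 385.7/EI
A unit hogging moment at B produces rotation L₁/(3EI) + L₂/(3EI) = 4.233/EI.
Slope continuity at B: θ_0 = M_B·4.233/EI, so M_B = 385.7/4.233 = 91.11 kip·ft (hogging).
Span AB, ΣM about A with M_B applied at B: R_B^{AB}·8.5 = 304.7 + 91.11, so R_B^{AB} = 46.57 kip and R_A = 71.7 − 46.57 = 25.13 kip.
Span BC, ΣM about C: R_B^{BC}·4.2 = 126.4 + 91.11, so R_B^{BC} = 51.79 kip and R_C = 90.3 − 51.79 = 38.51 kip.
R_B = 46.57 + 51.79 = 98.36 kip.

R_B = 98.36 kip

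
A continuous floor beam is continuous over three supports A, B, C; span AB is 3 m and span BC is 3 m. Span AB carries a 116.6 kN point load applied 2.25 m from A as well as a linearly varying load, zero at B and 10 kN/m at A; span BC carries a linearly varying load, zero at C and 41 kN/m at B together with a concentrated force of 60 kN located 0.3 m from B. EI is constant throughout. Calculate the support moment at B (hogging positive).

Insert a hinge at B; M_B is the redundant, and each span becomes simply supported.
End slopes at the hinge B, treating each span as simply supported:
  span AB: point load 116.6 at a = 2.25: Pab(L + a)/(6LEI) = 57.39/EI
  span AB: triangular load, peak 10: 7w₀L³/(360EI) = 5.25/EI
  span BC: triangular load, peak 41: w₀L³/(45EI) = 24.6/EI
  span BC: point load 60 at a = 0.3: Pab(L + b)/(6LEI) = 15.39/EI
  relative rotation θ_0 = (62.64 + 39.99)/EI = 102.6/EI
A unit hogging moment at B produces rotation L₁/(3EI) + L₂/(3EI) = 2/EI.
Compatibility: M_B·(L₁+L₂)/(3EI) = θ_0, giving M_B = 51.31 kN·m (hogging).

M_B = 51.31 kN·m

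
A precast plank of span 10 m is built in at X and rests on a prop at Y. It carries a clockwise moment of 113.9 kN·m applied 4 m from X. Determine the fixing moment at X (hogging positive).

M_X = 4.556 kN·m

Release the roller at Y. Primary structure: cantilever fixed at X.
Primary-structure tip deflection at Y by superposition:
  clockwise couple 113.9 at a = 4: M₀a(2L − a)/(2EI) = 3645/EI
Tip deflection under a unit load at Y: L³/(3EI) = 333.3/EI.
The prop prevents deflection at Y: R_Y = δ_0/δ_{YY} = 3645/333.3 = 10.93 kN.
Moment equilibrium about X: M_X = Σ(load moments about X) − R_Y·L = 113.9 − 10.93×10 = 4.556 kN·m.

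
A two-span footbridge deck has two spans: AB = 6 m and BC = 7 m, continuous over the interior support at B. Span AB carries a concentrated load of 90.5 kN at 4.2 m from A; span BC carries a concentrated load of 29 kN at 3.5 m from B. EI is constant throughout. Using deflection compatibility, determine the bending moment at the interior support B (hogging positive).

Release continuity at B by inserting a hinge; the redundant is the internal moment M_B. The primary structure is two simply-supported spans AB and BC.
Rotations at B on the released spans (each span's end-slope, ×1/EI):
  span AB: point load 90.5 at a = 4.2: Pab(L + a)/(6LEI) = 193.9/EI
  span BC: point load 29 at a = 3.5: Pab(L + b)/(6LEI) = 88.81/EI
  relative rotation θ_0 = (193.9 + 88.81)/EI = 282.7/EI
A unit hogging moment at B produces rotation L₁/(3EI) + L₂/(3EI) = 4.333/EI.
Slope continuity at B: θ_0 = M_B·4.333/EI, so M_B = 282.7/4.333 = 65.23 kN·m (hogging).

M_B = 65.23 kN·m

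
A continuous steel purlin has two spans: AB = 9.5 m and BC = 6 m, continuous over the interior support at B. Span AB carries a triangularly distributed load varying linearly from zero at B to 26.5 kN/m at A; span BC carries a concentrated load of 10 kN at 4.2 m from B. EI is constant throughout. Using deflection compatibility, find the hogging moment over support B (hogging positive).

Insert a hinge at B; M_B is the redundant, and each span becomes simply supported.
Discontinuity in slope at B on the released structure — sum the simple-span end rotations:
  span AB: triangular load, peak 26.5: 7w₀L³/(360EI) = 441.8/EI
  span BC: point load 10 at a = 4.2: Pab(L + b)/(6LEI) = 16.38/EI
  relative rotation θ_0 = (441.8 + 16.38)/EI = 458.2/EI
A unit hogging moment at B produces rotation L₁/(3EI) + L₂/(3EI) = 5.167/EI.
Slope continuity at B: θ_0 = M_B·5.167/EI, so M_B = 458.2/5.167 = 88.68 kN·m (hogging).

M_B = 88.68 kN·m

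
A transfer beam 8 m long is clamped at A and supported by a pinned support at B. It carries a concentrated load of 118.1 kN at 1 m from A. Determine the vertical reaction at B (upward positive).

Choose R_B as the redundant. The primary structure is the cantilever fixed at A.
Downward deflection at the released point B due to the loads:
  point load 118.1 at a = 1: Pa²(3L − a)/(6EI) = 452.7/EI
Flexibility coefficient — unit upward force at B: δ_{BB} = L³/(3EI) = 170.7/EI.
Compatibility at B: δ_0 − R_B·δ_{BB} = 0, so R_B = 452.7/170.7 = 2.653 kN.

R_B = 2.653 kN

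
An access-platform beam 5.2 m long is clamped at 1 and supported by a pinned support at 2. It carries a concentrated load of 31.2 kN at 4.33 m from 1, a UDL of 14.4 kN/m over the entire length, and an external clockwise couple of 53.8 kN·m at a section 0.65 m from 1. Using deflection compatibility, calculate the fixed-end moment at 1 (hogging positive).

Release the roller at 2. Primary structure: cantilever fixed at 1.
Downward deflection at the released point 2 due to the loads:
  point load 31.2 at a = 4.33: Pa²(3L − a)/(6EI) = 1099/EI
  UDL 14.4: wL⁴/(8EI) = 1316/EI
  clockwise couple 53.8 at a = 0.65: M₀a(2L − a)/(2EI) = 170.5/EI
  δ_0 = 2585/EI
Tip deflection under a unit load at 2: L³/(3EI) = 46.87/EI.
The prop prevents deflection at 2: R_2 = δ_0/δ_{22} = 2585/46.87 = 55.16 kN.
Moment equilibrium about 1: M_1 = Σ(load moments about 1) − R_2·L = 383.6 − 55.16×5.2 = 96.75 kN·m.

M_1 = 96.75 kN·m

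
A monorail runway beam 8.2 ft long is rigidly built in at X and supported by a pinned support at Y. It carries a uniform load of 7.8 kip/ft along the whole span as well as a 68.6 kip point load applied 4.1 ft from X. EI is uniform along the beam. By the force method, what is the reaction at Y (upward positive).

Release the roller at Y. Primary structure: cantilever fixed at X.
Downward deflection at the released point Y due to the loads:
  UDL 7.8: wL⁴/(8EI) = 4408/EI
  point load 68.6 at a = 4.1: Pa²(3L − a)/(6EI) = 3940/EI
  δ_0 = 8348/EI
Tip deflection under a unit load at Y: L³/(3EI) = 183.8/EI.
The prop prevents deflection at Y: R_Y = δ_0/δ_{YY} = 8348/183.8 = 45.42 kip.

R_Y = 45.42 kip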